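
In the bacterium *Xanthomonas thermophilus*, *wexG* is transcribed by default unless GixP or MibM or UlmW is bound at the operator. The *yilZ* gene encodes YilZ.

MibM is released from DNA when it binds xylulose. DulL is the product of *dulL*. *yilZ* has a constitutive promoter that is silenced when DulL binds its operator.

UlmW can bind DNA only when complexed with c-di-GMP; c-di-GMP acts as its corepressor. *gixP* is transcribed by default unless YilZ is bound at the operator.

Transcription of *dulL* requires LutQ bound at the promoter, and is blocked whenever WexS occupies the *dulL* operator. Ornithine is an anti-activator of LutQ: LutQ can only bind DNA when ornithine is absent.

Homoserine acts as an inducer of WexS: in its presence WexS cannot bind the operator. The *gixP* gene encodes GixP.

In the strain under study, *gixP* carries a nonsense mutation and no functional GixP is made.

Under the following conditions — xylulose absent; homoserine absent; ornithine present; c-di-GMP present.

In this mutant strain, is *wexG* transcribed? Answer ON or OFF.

OFF

GixP is non-functional in this strain, so it has no effect.
Xylulose is absent, so MibM is active.
c-di-GMP is present, so UlmW is active.
With repressor MibM bound, *wexG* is not transcribed.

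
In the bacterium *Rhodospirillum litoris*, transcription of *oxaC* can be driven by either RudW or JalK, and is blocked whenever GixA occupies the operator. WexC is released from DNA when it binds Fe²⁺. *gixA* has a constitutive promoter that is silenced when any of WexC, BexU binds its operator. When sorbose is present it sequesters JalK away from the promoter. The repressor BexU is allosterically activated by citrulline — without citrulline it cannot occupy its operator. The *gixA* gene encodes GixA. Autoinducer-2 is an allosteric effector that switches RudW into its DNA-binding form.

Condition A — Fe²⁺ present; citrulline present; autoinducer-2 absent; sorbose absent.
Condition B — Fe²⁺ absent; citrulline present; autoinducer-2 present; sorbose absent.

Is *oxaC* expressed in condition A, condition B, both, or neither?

both

Condition A:
Fe²⁺ is present, so WexC is inactive.
Citrulline is present, so BexU is active.
With repressor BexU bound, *gixA* is not transcribed.
So GixA is not produced.
Autoinducer-2 is absent, so RudW is inactive.
Sorbose is absent, so JalK is active.
Activator JalK is present, so *oxaC* is transcribed.
→ *oxaC* is ON in A.
Condition B:
Fe²⁺ is absent, so WexC is active.
Citrulline is present, so BexU is active.
With repressor WexC bound, *gixA* is not transcribed.
So GixA is not produced.
Autoinducer-2 is present, so RudW is active.
Sorbose is absent, so JalK is active.
Activator RudW is present, so *oxaC* is transcribed.
→ *oxaC* is ON in B.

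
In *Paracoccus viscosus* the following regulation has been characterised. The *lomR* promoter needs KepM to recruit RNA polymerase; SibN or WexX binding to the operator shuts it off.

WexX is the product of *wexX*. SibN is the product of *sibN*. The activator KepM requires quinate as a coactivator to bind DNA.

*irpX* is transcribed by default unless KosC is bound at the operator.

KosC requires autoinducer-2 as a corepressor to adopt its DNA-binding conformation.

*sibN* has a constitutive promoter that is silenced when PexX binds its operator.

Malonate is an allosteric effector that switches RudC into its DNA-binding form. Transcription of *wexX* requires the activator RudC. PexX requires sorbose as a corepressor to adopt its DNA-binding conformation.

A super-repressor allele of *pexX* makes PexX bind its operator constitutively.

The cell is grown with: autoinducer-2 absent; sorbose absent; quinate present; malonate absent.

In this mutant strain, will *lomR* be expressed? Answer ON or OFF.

PexX is constitutively active in this strain.
With repressor PexX bound, *sibN* is not transcribed.
So SibN is not produced.
Quinate is present, so KepM is active.
Malonate is absent, so RudC is inactive.
Required activator RudC is absent, so *wexX* is not transcribed.
So WexX is not produced.
No repressor is bound and KepM is active, so *lomR* is transcribed.

ON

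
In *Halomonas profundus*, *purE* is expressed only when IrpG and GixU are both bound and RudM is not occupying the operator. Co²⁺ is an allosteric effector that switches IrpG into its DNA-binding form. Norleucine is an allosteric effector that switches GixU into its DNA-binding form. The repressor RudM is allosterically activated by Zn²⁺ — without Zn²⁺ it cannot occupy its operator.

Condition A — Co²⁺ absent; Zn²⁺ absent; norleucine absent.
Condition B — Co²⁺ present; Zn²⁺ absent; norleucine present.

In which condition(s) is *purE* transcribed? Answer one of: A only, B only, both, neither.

B only

Condition A:
Co²⁺ is absent, so IrpG is inactive.
Zn²⁺ is absent, so RudM is inactive.
Norleucine is absent, so GixU is inactive.
Required activator IrpG is absent, so *purE* is not transcribed.
→ *purE* is OFF in A.
Condition B:
Co²⁺ is present, so IrpG is active.
Zn²⁺ is absent, so RudM is inactive.
Norleucine is present, so GixU is active.
No repressor is bound and IrpG and GixU are active, so *purE* is transcribed.
→ *purE* is ON in B.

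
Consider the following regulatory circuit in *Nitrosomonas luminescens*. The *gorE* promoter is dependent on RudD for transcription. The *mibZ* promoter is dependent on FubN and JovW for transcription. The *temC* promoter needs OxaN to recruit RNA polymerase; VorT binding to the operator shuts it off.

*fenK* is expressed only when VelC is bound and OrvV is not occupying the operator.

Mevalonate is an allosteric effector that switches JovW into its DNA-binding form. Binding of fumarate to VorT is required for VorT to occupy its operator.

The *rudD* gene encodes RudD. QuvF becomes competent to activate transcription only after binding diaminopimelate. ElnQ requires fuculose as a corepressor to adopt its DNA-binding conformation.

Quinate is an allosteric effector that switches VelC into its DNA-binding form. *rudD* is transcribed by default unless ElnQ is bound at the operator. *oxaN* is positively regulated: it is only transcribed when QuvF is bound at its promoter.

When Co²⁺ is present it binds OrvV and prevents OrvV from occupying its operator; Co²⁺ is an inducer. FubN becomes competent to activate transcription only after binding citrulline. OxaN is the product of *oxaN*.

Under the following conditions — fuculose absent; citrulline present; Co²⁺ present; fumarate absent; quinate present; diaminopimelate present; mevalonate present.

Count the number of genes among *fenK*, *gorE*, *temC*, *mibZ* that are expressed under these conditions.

Quinate is present, so VelC is active.
Co²⁺ is present, so OrvV is inactive.
No repressor is bound and VelC is active, so *fenK* is transcribed.
→ *fenK* is ON.
Fuculose is absent, so ElnQ is inactive.
With no repressor bound, *rudD* is transcribed.
So RudD is produced and active.
No repressor is bound and RudD is active, so *gorE* is transcribed.
→ *gorE* is ON.
Fumarate is absent, so VorT is inactive.
Diaminopimelate is present, so QuvF is active.
No repressor is bound and QuvF is active, so *oxaN* is transcribed.
So OxaN is produced and active.
No repressor is bound and OxaN is active, so *temC* is transcribed.
→ *temC* is ON.
Citrulline is present, so FubN is active.
Mevalonate is present, so JovW is active.
No repressor is bound and FubN and JovW are active, so *mibZ* is transcribed.
→ *mibZ* is ON.
4 of the 4 genes are transcribed.

4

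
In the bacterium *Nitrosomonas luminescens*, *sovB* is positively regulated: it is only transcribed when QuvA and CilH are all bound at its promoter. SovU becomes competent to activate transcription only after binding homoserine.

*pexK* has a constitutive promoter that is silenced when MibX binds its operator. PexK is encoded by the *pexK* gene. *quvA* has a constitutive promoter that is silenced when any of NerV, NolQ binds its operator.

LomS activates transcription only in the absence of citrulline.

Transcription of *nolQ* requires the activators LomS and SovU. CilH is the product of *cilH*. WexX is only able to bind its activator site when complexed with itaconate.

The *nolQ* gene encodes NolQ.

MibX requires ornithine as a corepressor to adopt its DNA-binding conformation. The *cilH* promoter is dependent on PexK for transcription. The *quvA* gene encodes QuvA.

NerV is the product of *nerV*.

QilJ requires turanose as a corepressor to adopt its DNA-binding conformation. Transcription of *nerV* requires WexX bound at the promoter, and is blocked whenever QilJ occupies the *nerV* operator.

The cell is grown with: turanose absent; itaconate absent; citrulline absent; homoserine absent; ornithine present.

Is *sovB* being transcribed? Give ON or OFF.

Turanose is absent, so QilJ is inactive.
Itaconate is absent, so WexX is inactive.
Required activator WexX is absent, so *nerV* is not transcribed.
So NerV is not produced.
Citrulline is absent, so LomS is active.
Homoserine is absent, so SovU is inactive.
Required activator SovU is absent, so *nolQ* is not transcribed.
So NolQ is not produced.
With no repressor bound, *quvA* is transcribed.
So QuvA is produced and active.
Ornithine is present, so MibX is active.
With repressor MibX bound, *pexK* is not transcribed.
So PexK is not produced.
Required activator PexK is absent, so *cilH* is not transcribed.
So CilH is not produced.
Required activator CilH is absent, so *sovB* is not transcribed.

OFF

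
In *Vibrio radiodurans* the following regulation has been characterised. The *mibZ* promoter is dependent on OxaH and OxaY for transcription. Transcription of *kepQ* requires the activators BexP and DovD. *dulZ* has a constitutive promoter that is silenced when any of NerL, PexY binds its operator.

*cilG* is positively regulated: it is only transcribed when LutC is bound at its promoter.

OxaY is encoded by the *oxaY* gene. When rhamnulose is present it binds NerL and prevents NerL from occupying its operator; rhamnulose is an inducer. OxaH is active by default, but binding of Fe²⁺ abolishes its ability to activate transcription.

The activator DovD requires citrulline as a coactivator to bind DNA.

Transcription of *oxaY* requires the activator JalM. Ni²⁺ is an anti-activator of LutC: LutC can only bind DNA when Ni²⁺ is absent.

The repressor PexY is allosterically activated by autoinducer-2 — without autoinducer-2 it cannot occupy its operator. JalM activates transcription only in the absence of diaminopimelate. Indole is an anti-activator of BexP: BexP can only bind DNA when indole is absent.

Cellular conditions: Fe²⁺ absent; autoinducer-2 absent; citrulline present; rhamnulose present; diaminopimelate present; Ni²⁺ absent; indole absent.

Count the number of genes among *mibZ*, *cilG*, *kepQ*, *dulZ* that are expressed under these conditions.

3

Fe²⁺ is absent, so OxaH is active.
Diaminopimelate is present, so JalM is inactive.
Required activator JalM is absent, so *oxaY* is not transcribed.
So OxaY is not produced.
Required activator OxaY is absent, so *mibZ* is not transcribed.
→ *mibZ* is OFF.
Ni²⁺ is absent, so LutC is active.
No repressor is bound and LutC is active, so *cilG* is transcribed.
→ *cilG* is ON.
Indole is absent, so BexP is active.
Citrulline is present, so DovD is active.
No repressor is bound and BexP and DovD are active, so *kepQ* is transcribed.
→ *kepQ* is ON.
Rhamnulose is present, so NerL is inactive.
Autoinducer-2 is absent, so PexY is inactive.
With no repressor bound, *dulZ* is transcribed.
→ *dulZ* is ON.
3 of the 4 genes are transcribed.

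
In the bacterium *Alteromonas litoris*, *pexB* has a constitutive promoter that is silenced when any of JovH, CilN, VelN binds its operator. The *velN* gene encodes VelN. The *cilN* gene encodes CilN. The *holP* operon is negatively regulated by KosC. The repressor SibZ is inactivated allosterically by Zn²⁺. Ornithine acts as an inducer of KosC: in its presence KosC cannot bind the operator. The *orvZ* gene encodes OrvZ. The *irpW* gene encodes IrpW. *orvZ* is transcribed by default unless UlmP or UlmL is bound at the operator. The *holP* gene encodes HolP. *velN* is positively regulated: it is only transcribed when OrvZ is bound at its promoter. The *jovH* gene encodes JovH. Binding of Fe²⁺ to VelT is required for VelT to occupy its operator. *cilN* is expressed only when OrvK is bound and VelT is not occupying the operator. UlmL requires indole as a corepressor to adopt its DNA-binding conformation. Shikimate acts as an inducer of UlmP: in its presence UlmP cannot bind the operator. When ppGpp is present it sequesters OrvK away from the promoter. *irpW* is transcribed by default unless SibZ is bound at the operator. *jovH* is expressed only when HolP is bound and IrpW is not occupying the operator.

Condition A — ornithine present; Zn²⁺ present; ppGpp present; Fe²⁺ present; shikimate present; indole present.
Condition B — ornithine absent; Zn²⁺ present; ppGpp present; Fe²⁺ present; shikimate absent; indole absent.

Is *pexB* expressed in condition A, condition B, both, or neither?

both

Condition A:
Ornithine is present, so KosC is inactive.
With no repressor bound, *holP* is transcribed.
So HolP is produced and active.
Zn²⁺ is present, so SibZ is inactive.
With no repressor bound, *irpW* is transcribed.
So IrpW is produced and active.
With repressor IrpW bound, *jovH* is not transcribed.
So JovH is not produced.
ppGpp is present, so OrvK is inactive.
Fe²⁺ is present, so VelT is active.
With repressor VelT bound, *cilN* is not transcribed.
So CilN is not produced.
Shikimate is present, so UlmP is inactive.
Indole is present, so UlmL is active.
With repressor UlmL bound, *orvZ* is not transcribed.
So OrvZ is not produced.
Required activator OrvZ is absent, so *velN* is not transcribed.
So VelN is not produced.
With no repressor bound, *pexB* is transcribed.
→ *pexB* is ON in A.
Condition B:
Ornithine is absent, so KosC is active.
With repressor KosC bound, *holP* is not transcribed.
So HolP is not produced.
Zn²⁺ is present, so SibZ is inactive.
With no repressor bound, *irpW* is transcribed.
So IrpW is produced and active.
With repressor IrpW bound, *jovH* is not transcribed.
So JovH is not produced.
ppGpp is present, so OrvK is inactive.
Fe²⁺ is present, so VelT is active.
With repressor VelT bound, *cilN* is not transcribed.
So CilN is not produced.
Shikimate is absent, so UlmP is active.
Indole is absent, so UlmL is inactive.
With repressor UlmP bound, *orvZ* is not transcribed.
So OrvZ is not produced.
Required activator OrvZ is absent, so *velN* is not transcribed.
So VelN is not produced.
With no repressor bound, *pexB* is transcribed.
→ *pexB* is ON in B.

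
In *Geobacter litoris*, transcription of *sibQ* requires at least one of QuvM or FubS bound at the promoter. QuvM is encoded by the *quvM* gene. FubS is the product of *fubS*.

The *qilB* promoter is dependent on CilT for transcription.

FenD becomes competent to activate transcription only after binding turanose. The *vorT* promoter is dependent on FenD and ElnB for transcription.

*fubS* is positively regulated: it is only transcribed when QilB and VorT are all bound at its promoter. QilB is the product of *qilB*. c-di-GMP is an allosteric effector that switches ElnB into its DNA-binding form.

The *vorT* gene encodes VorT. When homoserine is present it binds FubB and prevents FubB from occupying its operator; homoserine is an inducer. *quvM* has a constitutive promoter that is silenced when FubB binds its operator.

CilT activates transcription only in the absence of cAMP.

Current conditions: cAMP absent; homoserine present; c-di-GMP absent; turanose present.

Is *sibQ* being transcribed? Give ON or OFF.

ON

Homoserine is present, so FubB is inactive.
With no repressor bound, *quvM* is transcribed.
So QuvM is produced and active.
cAMP is absent, so CilT is active.
No repressor is bound and CilT is active, so *qilB* is transcribed.
So QilB is produced and active.
Turanose is present, so FenD is active.
c-di-GMP is absent, so ElnB is inactive.
Required activator ElnB is absent, so *vorT* is not transcribed.
So VorT is not produced.
Required activator VorT is absent, so *fubS* is not transcribed.
So FubS is not produced.
Activator QuvM is present, so *sibQ* is transcribed.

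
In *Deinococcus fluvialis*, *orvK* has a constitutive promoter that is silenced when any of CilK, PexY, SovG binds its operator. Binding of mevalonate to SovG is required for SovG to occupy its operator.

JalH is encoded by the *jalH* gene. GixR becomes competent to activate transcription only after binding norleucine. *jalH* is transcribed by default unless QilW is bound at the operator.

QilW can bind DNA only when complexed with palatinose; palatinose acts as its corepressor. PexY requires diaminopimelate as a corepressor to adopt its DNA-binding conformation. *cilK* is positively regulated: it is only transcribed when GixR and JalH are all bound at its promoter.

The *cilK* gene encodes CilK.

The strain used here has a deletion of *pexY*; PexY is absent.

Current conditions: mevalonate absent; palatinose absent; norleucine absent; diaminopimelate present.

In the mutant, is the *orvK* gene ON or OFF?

Norleucine is absent, so GixR is inactive.
Palatinose is absent, so QilW is inactive.
With no repressor bound, *jalH* is transcribed.
So JalH is produced and active.
Required activator GixR is absent, so *cilK* is not transcribed.
So CilK is not produced.
PexY is non-functional in this strain, so it has no effect.
Mevalonate is absent, so SovG is inactive.
With no repressor bound, *orvK* is transcribed.

ON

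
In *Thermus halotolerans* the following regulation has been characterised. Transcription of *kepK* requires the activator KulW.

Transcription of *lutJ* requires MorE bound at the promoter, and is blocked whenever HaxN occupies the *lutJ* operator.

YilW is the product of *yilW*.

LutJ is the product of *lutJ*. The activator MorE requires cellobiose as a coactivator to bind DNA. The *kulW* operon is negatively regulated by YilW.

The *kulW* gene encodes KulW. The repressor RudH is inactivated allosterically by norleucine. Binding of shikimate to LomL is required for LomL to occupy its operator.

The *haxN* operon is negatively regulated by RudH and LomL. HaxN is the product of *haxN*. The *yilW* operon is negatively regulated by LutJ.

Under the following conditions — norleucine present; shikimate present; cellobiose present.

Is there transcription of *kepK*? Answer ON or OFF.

ON

Norleucine is present, so RudH is inactive.
Shikimate is present, so LomL is active.
With repressor LomL bound, *haxN* is not transcribed.
So HaxN is not produced.
Cellobiose is present, so MorE is active.
No repressor is bound and MorE is active, so *lutJ* is transcribed.
So LutJ is produced and active.
With repressor LutJ bound, *yilW* is not transcribed.
So YilW is not produced.
With no repressor bound, *kulW* is transcribed.
So KulW is produced and active.
No repressor is bound and KulW is active, so *kepK* is transcribed.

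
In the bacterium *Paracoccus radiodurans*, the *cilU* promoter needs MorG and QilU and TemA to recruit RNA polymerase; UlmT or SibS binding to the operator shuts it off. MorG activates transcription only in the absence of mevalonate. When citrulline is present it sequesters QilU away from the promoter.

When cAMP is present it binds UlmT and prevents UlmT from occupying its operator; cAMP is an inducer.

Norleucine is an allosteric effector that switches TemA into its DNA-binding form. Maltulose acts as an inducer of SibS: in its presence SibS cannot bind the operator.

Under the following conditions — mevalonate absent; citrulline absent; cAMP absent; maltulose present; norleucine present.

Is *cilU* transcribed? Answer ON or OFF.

OFF

cAMP is absent, so UlmT is active.
Maltulose is present, so SibS is inactive.
Mevalonate is absent, so MorG is active.
Citrulline is absent, so QilU is active.
Norleucine is present, so TemA is active.
With repressor UlmT bound, *cilU* is not transcribed.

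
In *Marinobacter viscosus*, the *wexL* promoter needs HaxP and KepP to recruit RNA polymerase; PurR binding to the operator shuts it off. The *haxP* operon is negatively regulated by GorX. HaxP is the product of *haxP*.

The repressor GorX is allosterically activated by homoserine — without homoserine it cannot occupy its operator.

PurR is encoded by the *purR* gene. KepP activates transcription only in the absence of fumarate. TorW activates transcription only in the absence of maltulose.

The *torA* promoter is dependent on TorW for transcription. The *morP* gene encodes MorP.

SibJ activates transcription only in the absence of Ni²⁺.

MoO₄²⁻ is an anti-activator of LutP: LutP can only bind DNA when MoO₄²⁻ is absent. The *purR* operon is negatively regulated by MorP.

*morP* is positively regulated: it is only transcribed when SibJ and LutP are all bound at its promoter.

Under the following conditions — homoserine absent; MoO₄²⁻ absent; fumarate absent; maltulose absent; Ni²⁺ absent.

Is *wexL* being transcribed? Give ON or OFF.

ON

Homoserine is absent, so GorX is inactive.
With no repressor bound, *haxP* is transcribed.
So HaxP is produced and active.
Ni²⁺ is absent, so SibJ is active.
MoO₄²⁻ is absent, so LutP is active.
No repressor is bound and SibJ and LutP are active, so *morP* is transcribed.
So MorP is produced and active.
With repressor MorP bound, *purR* is not transcribed.
So PurR is not produced.
Fumarate is absent, so KepP is active.
No repressor is bound and HaxP and KepP are active, so *wexL* is transcribed.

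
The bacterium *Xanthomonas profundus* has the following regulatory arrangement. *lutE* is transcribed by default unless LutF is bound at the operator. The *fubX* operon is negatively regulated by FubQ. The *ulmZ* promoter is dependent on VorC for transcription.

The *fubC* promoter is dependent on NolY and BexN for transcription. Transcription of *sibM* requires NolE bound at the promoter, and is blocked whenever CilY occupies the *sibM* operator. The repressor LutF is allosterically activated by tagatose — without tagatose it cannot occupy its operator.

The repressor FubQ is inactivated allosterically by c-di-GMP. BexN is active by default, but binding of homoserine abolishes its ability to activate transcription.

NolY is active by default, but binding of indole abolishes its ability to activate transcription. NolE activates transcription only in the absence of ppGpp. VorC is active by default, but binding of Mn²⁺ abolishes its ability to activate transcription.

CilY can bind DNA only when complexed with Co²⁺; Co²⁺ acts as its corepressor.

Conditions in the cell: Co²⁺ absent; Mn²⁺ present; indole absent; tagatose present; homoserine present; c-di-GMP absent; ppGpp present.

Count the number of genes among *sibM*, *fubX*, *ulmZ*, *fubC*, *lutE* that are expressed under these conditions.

Co²⁺ is absent, so CilY is inactive.
ppGpp is present, so NolE is inactive.
Required activator NolE is absent, so *sibM* is not transcribed.
→ *sibM* is OFF.
c-di-GMP is absent, so FubQ is active.
With repressor FubQ bound, *fubX* is not transcribed.
→ *fubX* is OFF.
Mn²⁺ is present, so VorC is inactive.
Required activator VorC is absent, so *ulmZ* is not transcribed.
→ *ulmZ* is OFF.
Indole is absent, so NolY is active.
Homoserine is present, so BexN is inactive.
Required activator BexN is absent, so *fubC* is not transcribed.
→ *fubC* is OFF.
Tagatose is present, so LutF is active.
With repressor LutF bound, *lutE* is not transcribed.
→ *lutE* is OFF.
0 of the 5 genes are transcribed.

0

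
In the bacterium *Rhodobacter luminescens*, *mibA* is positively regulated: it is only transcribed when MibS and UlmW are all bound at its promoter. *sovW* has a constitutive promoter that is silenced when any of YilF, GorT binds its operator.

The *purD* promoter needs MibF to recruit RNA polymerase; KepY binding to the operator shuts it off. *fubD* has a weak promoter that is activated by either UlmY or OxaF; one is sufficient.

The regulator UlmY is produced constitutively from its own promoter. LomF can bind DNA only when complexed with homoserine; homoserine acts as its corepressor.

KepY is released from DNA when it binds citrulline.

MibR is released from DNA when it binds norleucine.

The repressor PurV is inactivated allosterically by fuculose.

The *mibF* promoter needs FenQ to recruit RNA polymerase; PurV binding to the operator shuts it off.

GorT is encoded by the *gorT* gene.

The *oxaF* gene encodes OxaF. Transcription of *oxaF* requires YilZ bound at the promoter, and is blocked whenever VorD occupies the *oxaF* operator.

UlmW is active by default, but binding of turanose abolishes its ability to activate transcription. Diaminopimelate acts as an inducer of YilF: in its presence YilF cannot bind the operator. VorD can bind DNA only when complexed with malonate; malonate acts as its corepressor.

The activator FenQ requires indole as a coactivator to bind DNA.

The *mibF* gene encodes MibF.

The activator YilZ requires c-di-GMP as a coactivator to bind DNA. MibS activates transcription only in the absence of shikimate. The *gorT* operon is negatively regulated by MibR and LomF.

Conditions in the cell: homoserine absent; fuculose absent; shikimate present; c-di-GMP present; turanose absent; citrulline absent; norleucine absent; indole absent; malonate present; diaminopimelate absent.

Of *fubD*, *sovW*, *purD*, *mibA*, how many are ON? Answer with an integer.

UlmY is produced constitutively and is active.
c-di-GMP is present, so YilZ is active.
Malonate is present, so VorD is active.
With repressor VorD bound, *oxaF* is not transcribed.
So OxaF is not produced.
Activator UlmY is present, so *fubD* is transcribed.
→ *fubD* is ON.
Diaminopimelate is absent, so YilF is active.
Norleucine is absent, so MibR is active.
Homoserine is absent, so LomF is inactive.
With repressor MibR bound, *gorT* is not transcribed.
So GorT is not produced.
With repressor YilF bound, *sovW* is not transcribed.
→ *sovW* is OFF.
Fuculose is absent, so PurV is active.
Indole is absent, so FenQ is inactive.
With repressor PurV bound, *mibF* is not transcribed.
So MibF is not produced.
Citrulline is absent, so KepY is active.
With repressor KepY bound, *purD* is not transcribed.
→ *purD* is OFF.
Shikimate is present, so MibS is inactive.
Turanose is absent, so UlmW is active.
Required activator MibS is absent, so *mibA* is not transcribed.
→ *mibA* is OFF.
1 of the 4 genes is transcribed.

1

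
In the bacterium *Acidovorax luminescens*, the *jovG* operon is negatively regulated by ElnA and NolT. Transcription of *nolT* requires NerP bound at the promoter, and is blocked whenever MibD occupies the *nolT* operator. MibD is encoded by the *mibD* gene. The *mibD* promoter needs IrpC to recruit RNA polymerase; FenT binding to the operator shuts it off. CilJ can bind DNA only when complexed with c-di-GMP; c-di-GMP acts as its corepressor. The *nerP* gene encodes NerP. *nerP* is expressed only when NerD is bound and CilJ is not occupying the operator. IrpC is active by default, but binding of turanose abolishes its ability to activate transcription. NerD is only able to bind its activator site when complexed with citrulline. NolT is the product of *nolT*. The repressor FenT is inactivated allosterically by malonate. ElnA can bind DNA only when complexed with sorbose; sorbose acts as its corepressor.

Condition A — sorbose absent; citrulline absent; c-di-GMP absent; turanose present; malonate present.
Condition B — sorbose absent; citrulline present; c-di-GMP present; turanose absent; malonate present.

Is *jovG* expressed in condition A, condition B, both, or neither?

both

Condition A:
Sorbose is absent, so ElnA is inactive.
Citrulline is absent, so NerD is inactive.
c-di-GMP is absent, so CilJ is inactive.
Required activator NerD is absent, so *nerP* is not transcribed.
So NerP is not produced.
Turanose is present, so IrpC is inactive.
Malonate is present, so FenT is inactive.
Required activator IrpC is absent, so *mibD* is not transcribed.
So MibD is not produced.
Required activator NerP is absent, so *nolT* is not transcribed.
So NolT is not produced.
With no repressor bound, *jovG* is transcribed.
→ *jovG* is ON in A.
Condition B:
Sorbose is absent, so ElnA is inactive.
Citrulline is present, so NerD is active.
c-di-GMP is present, so CilJ is active.
With repressor CilJ bound, *nerP* is not transcribed.
So NerP is not produced.
Turanose is absent, so IrpC is active.
Malonate is present, so FenT is inactive.
No repressor is bound and IrpC is active, so *mibD* is transcribed.
So MibD is produced and active.
With repressor MibD bound, *nolT* is not transcribed.
So NolT is not produced.
With no repressor bound, *jovG* is transcribed.
→ *jovG* is ON in B.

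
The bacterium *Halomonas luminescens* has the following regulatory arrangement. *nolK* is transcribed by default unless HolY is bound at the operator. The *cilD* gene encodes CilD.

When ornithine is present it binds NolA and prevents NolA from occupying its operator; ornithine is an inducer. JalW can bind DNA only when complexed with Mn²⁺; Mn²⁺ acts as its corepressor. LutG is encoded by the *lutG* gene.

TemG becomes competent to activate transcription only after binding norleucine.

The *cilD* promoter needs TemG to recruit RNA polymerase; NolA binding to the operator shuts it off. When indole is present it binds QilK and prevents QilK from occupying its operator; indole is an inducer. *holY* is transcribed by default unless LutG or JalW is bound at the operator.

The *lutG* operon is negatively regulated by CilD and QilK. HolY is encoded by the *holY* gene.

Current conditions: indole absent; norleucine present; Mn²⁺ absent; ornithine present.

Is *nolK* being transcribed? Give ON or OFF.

Norleucine is present, so TemG is active.
Ornithine is present, so NolA is inactive.
No repressor is bound and TemG is active, so *cilD* is transcribed.
So CilD is produced and active.
Indole is absent, so QilK is active.
With repressor CilD bound, *lutG* is not transcribed.
So LutG is not produced.
Mn²⁺ is absent, so JalW is inactive.
With no repressor bound, *holY* is transcribed.
So HolY is produced and active.
With repressor HolY bound, *nolK* is not transcribed.

OFF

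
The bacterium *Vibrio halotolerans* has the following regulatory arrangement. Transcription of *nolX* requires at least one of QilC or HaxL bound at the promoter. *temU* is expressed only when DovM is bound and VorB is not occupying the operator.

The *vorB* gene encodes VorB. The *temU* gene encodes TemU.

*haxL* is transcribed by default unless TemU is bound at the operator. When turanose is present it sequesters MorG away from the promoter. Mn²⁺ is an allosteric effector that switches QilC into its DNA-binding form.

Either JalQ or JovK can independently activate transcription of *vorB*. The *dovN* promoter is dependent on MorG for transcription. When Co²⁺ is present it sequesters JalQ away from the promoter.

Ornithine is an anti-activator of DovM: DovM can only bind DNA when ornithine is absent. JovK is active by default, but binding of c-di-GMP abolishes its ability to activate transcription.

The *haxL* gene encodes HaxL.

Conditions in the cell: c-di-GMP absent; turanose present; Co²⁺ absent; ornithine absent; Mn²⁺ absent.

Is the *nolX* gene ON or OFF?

ON

Mn²⁺ is absent, so QilC is inactive.
Co²⁺ is absent, so JalQ is active.
c-di-GMP is absent, so JovK is active.
Activator JalQ is present, so *vorB* is transcribed.
So VorB is produced and active.
Ornithine is absent, so DovM is active.
With repressor VorB bound, *temU* is not transcribed.
So TemU is not produced.
With no repressor bound, *haxL* is transcribed.
So HaxL is produced and active.
Activator HaxL is present, so *nolX* is transcribed.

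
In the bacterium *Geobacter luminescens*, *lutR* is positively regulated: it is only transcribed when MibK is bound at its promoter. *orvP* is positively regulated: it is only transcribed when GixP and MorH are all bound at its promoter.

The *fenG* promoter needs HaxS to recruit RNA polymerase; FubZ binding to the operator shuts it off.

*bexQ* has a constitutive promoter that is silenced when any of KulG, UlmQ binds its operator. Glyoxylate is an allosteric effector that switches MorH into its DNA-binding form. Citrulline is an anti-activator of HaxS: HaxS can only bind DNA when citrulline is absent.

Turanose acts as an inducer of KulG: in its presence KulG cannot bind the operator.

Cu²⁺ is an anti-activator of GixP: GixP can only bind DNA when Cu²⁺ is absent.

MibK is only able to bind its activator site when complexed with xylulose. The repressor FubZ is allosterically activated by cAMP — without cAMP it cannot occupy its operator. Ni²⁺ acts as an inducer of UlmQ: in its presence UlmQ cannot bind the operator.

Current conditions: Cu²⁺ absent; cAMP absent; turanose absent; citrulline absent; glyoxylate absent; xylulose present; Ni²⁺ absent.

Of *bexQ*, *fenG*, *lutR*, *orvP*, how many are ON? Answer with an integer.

Turanose is absent, so KulG is active.
Ni²⁺ is absent, so UlmQ is active.
With repressor KulG bound, *bexQ* is not transcribed.
→ *bexQ* is OFF.
Citrulline is absent, so HaxS is active.
cAMP is absent, so FubZ is inactive.
No repressor is bound and HaxS is active, so *fenG* is transcribed.
→ *fenG* is ON.
Xylulose is present, so MibK is active.
No repressor is bound and MibK is active, so *lutR* is transcribed.
→ *lutR* is ON.
Cu²⁺ is absent, so GixP is active.
Glyoxylate is absent, so MorH is inactive.
Required activator MorH is absent, so *orvP* is not transcribed.
→ *orvP* is OFF.
2 of the 4 genes are transcribed.

2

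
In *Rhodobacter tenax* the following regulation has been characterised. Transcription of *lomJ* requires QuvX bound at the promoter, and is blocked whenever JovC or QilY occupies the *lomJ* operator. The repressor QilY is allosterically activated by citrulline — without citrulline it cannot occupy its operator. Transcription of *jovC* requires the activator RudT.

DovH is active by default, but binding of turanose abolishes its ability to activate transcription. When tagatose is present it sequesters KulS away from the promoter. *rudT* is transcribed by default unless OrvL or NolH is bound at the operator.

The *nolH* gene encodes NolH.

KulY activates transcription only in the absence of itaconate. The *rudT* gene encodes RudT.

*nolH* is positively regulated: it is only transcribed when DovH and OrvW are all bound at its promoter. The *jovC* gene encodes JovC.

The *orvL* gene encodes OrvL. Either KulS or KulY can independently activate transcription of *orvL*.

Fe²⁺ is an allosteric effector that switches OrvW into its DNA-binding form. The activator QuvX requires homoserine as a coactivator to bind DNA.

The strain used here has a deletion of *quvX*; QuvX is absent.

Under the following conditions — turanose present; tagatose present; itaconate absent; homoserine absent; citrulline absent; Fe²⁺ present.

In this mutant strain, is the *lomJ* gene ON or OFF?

QuvX is non-functional in this strain, so it has no effect.
Tagatose is present, so KulS is inactive.
Itaconate is absent, so KulY is active.
Activator KulY is present, so *orvL* is transcribed.
So OrvL is produced and active.
Turanose is present, so DovH is inactive.
Fe²⁺ is present, so OrvW is active.
Required activator DovH is absent, so *nolH* is not transcribed.
So NolH is not produced.
With repressor OrvL bound, *rudT* is not transcribed.
So RudT is not produced.
Required activator RudT is absent, so *jovC* is not transcribed.
So JovC is not produced.
Citrulline is absent, so QilY is inactive.
Required activator QuvX is absent, so *lomJ* is not transcribed.

OFF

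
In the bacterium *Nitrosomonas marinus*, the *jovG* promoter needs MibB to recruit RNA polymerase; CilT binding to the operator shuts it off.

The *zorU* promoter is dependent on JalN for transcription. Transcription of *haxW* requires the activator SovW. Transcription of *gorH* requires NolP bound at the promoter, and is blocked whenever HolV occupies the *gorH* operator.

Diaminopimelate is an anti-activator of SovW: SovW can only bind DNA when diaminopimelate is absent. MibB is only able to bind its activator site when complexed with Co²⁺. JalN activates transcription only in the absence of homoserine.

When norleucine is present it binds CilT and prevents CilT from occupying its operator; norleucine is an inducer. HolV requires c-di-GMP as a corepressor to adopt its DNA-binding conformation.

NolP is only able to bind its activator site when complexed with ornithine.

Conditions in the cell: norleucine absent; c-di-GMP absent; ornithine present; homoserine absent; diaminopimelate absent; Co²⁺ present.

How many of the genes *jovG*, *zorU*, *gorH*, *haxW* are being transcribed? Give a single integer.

3

Norleucine is absent, so CilT is active.
Co²⁺ is present, so MibB is active.
With repressor CilT bound, *jovG* is not transcribed.
→ *jovG* is OFF.
Homoserine is absent, so JalN is active.
No repressor is bound and JalN is active, so *zorU* is transcribed.
→ *zorU* is ON.
Ornithine is present, so NolP is active.
c-di-GMP is absent, so HolV is inactive.
No repressor is bound and NolP is active, so *gorH* is transcribed.
→ *gorH* is ON.
Diaminopimelate is absent, so SovW is active.
No repressor is bound and SovW is active, so *haxW* is transcribed.
→ *haxW* is ON.
3 of the 4 genes are transcribed.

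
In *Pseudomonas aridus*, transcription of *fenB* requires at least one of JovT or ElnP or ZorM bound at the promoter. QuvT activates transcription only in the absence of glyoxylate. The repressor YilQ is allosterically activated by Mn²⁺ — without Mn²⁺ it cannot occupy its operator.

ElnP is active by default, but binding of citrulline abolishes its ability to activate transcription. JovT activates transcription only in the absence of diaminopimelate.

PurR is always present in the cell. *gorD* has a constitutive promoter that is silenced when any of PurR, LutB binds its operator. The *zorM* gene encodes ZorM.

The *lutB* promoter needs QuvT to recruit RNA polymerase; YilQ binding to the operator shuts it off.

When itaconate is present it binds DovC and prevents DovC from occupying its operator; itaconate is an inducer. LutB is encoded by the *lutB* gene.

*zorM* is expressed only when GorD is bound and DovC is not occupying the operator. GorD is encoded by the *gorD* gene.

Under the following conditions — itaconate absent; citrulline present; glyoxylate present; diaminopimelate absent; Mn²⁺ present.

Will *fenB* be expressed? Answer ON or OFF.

ON

Diaminopimelate is absent, so JovT is active.
Citrulline is present, so ElnP is inactive.
PurR is produced constitutively and is active.
Glyoxylate is present, so QuvT is inactive.
Mn²⁺ is present, so YilQ is active.
With repressor YilQ bound, *lutB* is not transcribed.
So LutB is not produced.
With repressor PurR bound, *gorD* is not transcribed.
So GorD is not produced.
Itaconate is absent, so DovC is active.
With repressor DovC bound, *zorM* is not transcribed.
So ZorM is not produced.
Activator JovT is present, so *fenB* is transcribed.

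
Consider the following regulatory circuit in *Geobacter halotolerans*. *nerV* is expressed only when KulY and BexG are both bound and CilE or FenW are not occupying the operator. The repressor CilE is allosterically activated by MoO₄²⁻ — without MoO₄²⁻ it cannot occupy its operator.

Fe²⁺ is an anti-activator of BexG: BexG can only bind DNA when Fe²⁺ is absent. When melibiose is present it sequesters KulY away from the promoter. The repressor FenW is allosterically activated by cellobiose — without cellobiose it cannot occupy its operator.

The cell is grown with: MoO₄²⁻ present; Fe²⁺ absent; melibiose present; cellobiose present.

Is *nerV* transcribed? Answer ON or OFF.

Melibiose is present, so KulY is inactive.
MoO₄²⁻ is present, so CilE is active.
Fe²⁺ is absent, so BexG is active.
Cellobiose is present, so FenW is active.
With repressor CilE bound, *nerV* is not transcribed.

OFF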